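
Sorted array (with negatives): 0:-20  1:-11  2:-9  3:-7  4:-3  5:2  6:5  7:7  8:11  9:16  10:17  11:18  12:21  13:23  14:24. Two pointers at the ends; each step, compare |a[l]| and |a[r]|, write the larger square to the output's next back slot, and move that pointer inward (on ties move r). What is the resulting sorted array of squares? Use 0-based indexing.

[0,14] |-20|<=|24| out[14]=576 → r--
[0,13] |-20|<=|23| out[13]=529 → r--
[0,12] |-20|<=|21| out[12]=441 → r--
[0,11] |-20|>|18| out[11]=400 → l++
[1,11] |-11|<=|18| out[10]=324 → r--
[1,10] |-11|<=|17| out[9]=289 → r--
[1,9] |-11|<=|16| out[8]=256 → r--
[1,8] |-11|<=|11| out[7]=121 → r--
[1,7] |-11|>|7| out[6]=121 → l++
[2,7] |-9|>|7| out[5]=81 → l++
[3,7] |-7|<=|7| out[4]=49 → r--
[3,6] |-7|>|5| out[3]=49 → l++
[4,6] |-3|<=|5| out[2]=25 → r--
[4,5] |-3|>|2| out[1]=9 → l++
[5,5] |2|<=|2| out[0]=4 → r--

[4, 9, 25, 49, 49, 81, 121, 121, 256, 289, 324, 400, 441, 529, 576]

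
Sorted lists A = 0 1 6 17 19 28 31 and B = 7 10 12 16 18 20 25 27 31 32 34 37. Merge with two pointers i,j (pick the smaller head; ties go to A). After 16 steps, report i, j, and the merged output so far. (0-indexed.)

i=0 j=0: A[i]=0<=B[j]=7 take 0, i++
i=1 j=0: A[i]=1<=B[j]=7 take 1, i++
i=2 j=0: A[i]=6<=B[j]=7 take 6, i++
i=3 j=0: A[i]=17>B[j]=7 take 7, j++
i=3 j=1: A[i]=17>B[j]=10 take 10, j++
i=3 j=2: A[i]=17>B[j]=12 take 12, j++
i=3 j=3: A[i]=17>B[j]=16 take 16, j++
i=3 j=4: A[i]=17<=B[j]=18 take 17, i++
i=4 j=4: A[i]=19>B[j]=18 take 18, j++
i=4 j=5: A[i]=19<=B[j]=20 take 19, i++
i=5 j=5: A[i]=28>B[j]=20 take 20, j++
i=5 j=6: A[i]=28>B[j]=25 take 25, j++
i=5 j=7: A[i]=28>B[j]=27 take 27, j++
i=5 j=8: A[i]=28<=B[j]=31 take 28, i++
i=6 j=8: A[i]=31<=B[j]=31 take 31, i++
i=7 j=8: A done, take B[j]=31, j++

i=7, j=9, merged so far=[0, 1, 6, 7, 10, 12, 16, 17, 18, 19, 20, 25, 27, 28, 31, 31]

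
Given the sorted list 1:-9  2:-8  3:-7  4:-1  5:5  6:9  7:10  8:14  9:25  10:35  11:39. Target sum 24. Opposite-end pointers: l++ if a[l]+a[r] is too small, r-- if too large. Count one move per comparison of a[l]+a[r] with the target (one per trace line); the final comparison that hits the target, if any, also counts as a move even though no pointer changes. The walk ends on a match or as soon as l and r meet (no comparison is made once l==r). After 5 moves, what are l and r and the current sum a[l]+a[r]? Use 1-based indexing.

[1,11] -9+39=30 >24 → r--
[1,10] -9+35=26 >24 → r--
[1,9] -9+25=16 <24 → l++
[2,9] -8+25=17 <24 → l++
[3,9] -7+25=18 <24 → l++

l=4, r=9, sum=24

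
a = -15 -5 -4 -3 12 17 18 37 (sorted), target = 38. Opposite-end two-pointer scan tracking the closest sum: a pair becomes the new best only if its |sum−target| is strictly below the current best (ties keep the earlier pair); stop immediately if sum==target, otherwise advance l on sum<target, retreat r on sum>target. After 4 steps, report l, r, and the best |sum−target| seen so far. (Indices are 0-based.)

[0,7] -15+37=22 d=16 * → l++
[1,7] -5+37=32 d=6 * → l++
[2,7] -4+37=33 d=5 * → l++
[3,7] -3+37=34 d=4 * → l++

l=4, r=7, best |Δ|=4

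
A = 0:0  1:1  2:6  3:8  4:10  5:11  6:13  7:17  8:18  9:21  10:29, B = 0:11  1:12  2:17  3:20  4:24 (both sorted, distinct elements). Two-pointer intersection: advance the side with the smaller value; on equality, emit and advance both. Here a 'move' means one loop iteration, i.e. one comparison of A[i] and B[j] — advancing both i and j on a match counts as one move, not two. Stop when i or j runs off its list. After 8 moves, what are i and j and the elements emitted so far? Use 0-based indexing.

[i=0,j=0] 0<11 → i++
[i=1,j=0] 1<11 → i++
[i=2,j=0] 6<11 → i++
[i=3,j=0] 8<11 → i++
[i=4,j=0] 10<11 → i++
[i=5,j=0] 11==11 emit → i++,j++
[i=6,j=1] 13>12 → j++
[i=6,j=2] 13<17 → i++

i=7, j=2, emitted=[11]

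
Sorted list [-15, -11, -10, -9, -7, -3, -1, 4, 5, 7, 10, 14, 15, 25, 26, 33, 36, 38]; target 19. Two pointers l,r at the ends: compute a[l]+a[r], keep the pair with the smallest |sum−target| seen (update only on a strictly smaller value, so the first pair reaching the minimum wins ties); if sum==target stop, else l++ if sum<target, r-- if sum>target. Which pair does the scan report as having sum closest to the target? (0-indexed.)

[0,17] -15+38=23 d=4 * → r--
[0,16] -15+36=21 d=2 * → r--
[0,15] -15+33=18 d=1 * → l++
[1,15] -11+33=22 d=3 → r--
[1,14] -11+26=15 d=4 → l++
[2,14] -10+26=16 d=3 → l++
[3,14] -9+26=17 d=2 → l++
[4,14] -7+26=19 d=0 * → stop

pair (-7, 26) with sum 19 (|Δ|=0)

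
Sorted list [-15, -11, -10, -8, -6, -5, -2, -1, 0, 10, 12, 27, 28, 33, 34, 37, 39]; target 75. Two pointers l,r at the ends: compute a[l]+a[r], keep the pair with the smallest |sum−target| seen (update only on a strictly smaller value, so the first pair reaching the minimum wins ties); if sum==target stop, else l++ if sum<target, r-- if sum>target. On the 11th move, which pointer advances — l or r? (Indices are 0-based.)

l

l=0 r=16: -15+39=24 d=51 *, l++
l=1 r=16: -11+39=28 d=47 *, l++
l=2 r=16: -10+39=29 d=46 *, l++
l=3 r=16: -8+39=31 d=44 *, l++
l=4 r=16: -6+39=33 d=42 *, l++
l=5 r=16: -5+39=34 d=41 *, l++
l=6 r=16: -2+39=37 d=38 *, l++
l=7 r=16: -1+39=38 d=37 *, l++
l=8 r=16: 0+39=39 d=36 *, l++
l=9 r=16: 10+39=49 d=26 *, l++
l=10 r=16: 12+39=51 d=24 *, l++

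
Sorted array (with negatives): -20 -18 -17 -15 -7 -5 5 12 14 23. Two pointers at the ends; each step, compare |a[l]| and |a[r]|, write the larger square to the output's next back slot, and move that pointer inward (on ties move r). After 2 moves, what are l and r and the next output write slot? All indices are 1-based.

l=2, r=9, next write slot=8

l=1 r=10: |-20|<=|23| out[10]=529, r--
l=1 r=9: |-20|>|14| out[9]=400, l++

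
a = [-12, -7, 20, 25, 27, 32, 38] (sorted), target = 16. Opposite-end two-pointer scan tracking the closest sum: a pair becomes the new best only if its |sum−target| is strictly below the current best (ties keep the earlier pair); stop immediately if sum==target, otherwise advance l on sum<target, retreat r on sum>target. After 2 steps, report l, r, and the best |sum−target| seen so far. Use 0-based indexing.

[0,6] -12+38=26 d=10 * → r--
[0,5] -12+32=20 d=4 * → r--

l=0, r=4, best |Δ|=4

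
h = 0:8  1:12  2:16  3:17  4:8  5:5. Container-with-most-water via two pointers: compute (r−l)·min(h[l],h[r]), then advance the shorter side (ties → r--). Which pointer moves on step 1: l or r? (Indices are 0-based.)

l=0 r=5: min(8,5)*5=25 best=25 *, r--

r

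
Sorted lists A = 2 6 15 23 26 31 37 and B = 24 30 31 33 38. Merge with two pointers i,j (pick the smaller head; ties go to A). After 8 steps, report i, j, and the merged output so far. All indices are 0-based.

i=6, j=2, merged so far=[2, 6, 15, 23, 24, 26, 30, 31]

i=0 j=0: A[i]=2<=B[j]=24 take 2, i++
i=1 j=0: A[i]=6<=B[j]=24 take 6, i++
i=2 j=0: A[i]=15<=B[j]=24 take 15, i++
i=3 j=0: A[i]=23<=B[j]=24 take 23, i++
i=4 j=0: A[i]=26>B[j]=24 take 24, j++
i=4 j=1: A[i]=26<=B[j]=30 take 26, i++
i=5 j=1: A[i]=31>B[j]=30 take 30, j++
i=5 j=2: A[i]=31<=B[j]=31 take 31, i++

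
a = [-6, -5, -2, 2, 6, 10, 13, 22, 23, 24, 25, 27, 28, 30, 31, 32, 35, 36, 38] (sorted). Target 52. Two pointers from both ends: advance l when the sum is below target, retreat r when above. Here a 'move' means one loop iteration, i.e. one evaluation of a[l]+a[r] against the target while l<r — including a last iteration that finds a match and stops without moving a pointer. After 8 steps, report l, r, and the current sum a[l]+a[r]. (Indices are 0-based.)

l=7, r=17, sum=58

[0,18] -6+38=32 <52 → l++
[1,18] -5+38=33 <52 → l++
[2,18] -2+38=36 <52 → l++
[3,18] 2+38=40 <52 → l++
[4,18] 6+38=44 <52 → l++
[5,18] 10+38=48 <52 → l++
[6,18] 13+38=51 <52 → l++
[7,18] 22+38=60 >52 → r--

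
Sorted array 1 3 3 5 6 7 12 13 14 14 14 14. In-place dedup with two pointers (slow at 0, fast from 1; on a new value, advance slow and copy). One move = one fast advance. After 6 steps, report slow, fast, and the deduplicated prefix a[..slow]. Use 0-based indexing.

slow=0 fast=1: a[fast]=3≠a[slow]=1 write a[1]=3, slow++,fast++
slow=1 fast=2: a[fast]=3=a[slow] dup, fast++
slow=1 fast=3: a[fast]=5≠a[slow]=3 write a[2]=5, slow++,fast++
slow=2 fast=4: a[fast]=6≠a[slow]=5 write a[3]=6, slow++,fast++
slow=3 fast=5: a[fast]=7≠a[slow]=6 write a[4]=7, slow++,fast++
slow=4 fast=6: a[fast]=12≠a[slow]=7 write a[5]=12, slow++,fast++

slow=5, fast=7, prefix=[1, 3, 5, 6, 7, 12]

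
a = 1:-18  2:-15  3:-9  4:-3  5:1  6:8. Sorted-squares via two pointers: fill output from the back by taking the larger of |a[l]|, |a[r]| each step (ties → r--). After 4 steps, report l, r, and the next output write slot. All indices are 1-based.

l=4, r=5, next write slot=2

l=1 r=6: |-18|>|8| out[6]=324, l++
l=2 r=6: |-15|>|8| out[5]=225, l++
l=3 r=6: |-9|>|8| out[4]=81, l++
l=4 r=6: |-3|<=|8| out[3]=64, r--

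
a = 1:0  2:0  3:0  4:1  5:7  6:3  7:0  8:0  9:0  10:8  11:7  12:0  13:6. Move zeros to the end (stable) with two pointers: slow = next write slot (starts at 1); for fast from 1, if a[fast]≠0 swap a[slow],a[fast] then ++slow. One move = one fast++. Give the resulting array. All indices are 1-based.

(s=1,f=1) a[fast]=0 → fast++
(s=1,f=2) a[fast]=0 → fast++
(s=1,f=3) a[fast]=0 → fast++
(s=1,f=4) a[fast]=1≠0 swap→a[1]=1 → slow++,fast++
(s=2,f=5) a[fast]=7≠0 swap→a[2]=7 → slow++,fast++
(s=3,f=6) a[fast]=3≠0 swap→a[3]=3 → slow++,fast++
(s=4,f=7) a[fast]=0 → fast++
(s=4,f=8) a[fast]=0 → fast++
(s=4,f=9) a[fast]=0 → fast++
(s=4,f=10) a[fast]=8≠0 swap→a[4]=8 → slow++,fast++
(s=5,f=11) a[fast]=7≠0 swap→a[5]=7 → slow++,fast++
(s=6,f=12) a[fast]=0 → fast++
(s=6,f=13) a[fast]=6≠0 swap→a[6]=6 → slow++,fast++

[1, 7, 3, 8, 7, 6, 0, 0, 0, 0, 0, 0, 0]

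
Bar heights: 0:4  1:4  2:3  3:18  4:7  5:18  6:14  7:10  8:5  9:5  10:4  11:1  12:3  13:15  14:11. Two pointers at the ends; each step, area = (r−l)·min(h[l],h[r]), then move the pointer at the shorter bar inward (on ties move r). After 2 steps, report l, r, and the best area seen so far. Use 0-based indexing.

l=0 r=14: min(4,11)*14=56 best=56 *, l++
l=1 r=14: min(4,11)*13=52 best=56, l++

l=2, r=14, best area=56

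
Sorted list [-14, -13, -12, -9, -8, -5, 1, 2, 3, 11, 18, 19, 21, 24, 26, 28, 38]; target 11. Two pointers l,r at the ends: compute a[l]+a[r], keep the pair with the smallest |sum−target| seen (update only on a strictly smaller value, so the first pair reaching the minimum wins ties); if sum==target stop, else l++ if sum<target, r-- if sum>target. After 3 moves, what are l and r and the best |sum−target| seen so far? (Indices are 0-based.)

[0,16] -14+38=24 d=13 * → r--
[0,15] -14+28=14 d=3 * → r--
[0,14] -14+26=12 d=1 * → r--

l=0, r=13, best |Δ|=1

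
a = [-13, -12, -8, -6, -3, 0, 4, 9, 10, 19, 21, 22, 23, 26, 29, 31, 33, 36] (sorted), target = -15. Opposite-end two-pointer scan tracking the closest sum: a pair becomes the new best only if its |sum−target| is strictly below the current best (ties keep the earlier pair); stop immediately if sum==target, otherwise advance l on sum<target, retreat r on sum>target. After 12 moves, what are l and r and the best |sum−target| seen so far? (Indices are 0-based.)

l=0, r=5, best |Δ|=6

l=0 r=17: -13+36=23 d=38 *, r--
l=0 r=16: -13+33=20 d=35 *, r--
l=0 r=15: -13+31=18 d=33 *, r--
l=0 r=14: -13+29=16 d=31 *, r--
l=0 r=13: -13+26=13 d=28 *, r--
l=0 r=12: -13+23=10 d=25 *, r--
l=0 r=11: -13+22=9 d=24 *, r--
l=0 r=10: -13+21=8 d=23 *, r--
l=0 r=9: -13+19=6 d=21 *, r--
l=0 r=8: -13+10=-3 d=12 *, r--
l=0 r=7: -13+9=-4 d=11 *, r--
l=0 r=6: -13+4=-9 d=6 *, r--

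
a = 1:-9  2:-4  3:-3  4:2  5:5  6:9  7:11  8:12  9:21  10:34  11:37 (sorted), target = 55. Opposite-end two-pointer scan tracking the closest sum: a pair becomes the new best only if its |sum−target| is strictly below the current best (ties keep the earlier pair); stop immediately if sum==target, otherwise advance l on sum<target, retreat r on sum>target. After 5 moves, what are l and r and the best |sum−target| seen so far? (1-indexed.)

l=6, r=11, best |Δ|=13

l=1 r=11: -9+37=28 d=27 *, l++
l=2 r=11: -4+37=33 d=22 *, l++
l=3 r=11: -3+37=34 d=21 *, l++
l=4 r=11: 2+37=39 d=16 *, l++
l=5 r=11: 5+37=42 d=13 *, l++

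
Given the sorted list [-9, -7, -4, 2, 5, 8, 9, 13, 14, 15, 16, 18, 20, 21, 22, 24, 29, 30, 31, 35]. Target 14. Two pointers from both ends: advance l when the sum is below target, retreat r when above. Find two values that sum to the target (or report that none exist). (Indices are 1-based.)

(-7, 21)

l=1 r=20: -9+35=26 >14, r--
l=1 r=19: -9+31=22 >14, r--
l=1 r=18: -9+30=21 >14, r--
l=1 r=17: -9+29=20 >14, r--
l=1 r=16: -9+24=15 >14, r--
l=1 r=15: -9+22=13 <14, l++
l=2 r=15: -7+22=15 >14, r--
l=2 r=14: -7+21=14, found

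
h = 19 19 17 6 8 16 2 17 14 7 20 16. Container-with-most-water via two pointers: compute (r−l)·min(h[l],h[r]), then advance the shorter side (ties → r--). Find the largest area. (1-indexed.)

max area = 190

[1,12] min(19,16)*11=176 best=176 * → r--
[1,11] min(19,20)*10=190 best=190 * → l++
[2,11] min(19,20)*9=171 best=190 → l++
[3,11] min(17,20)*8=136 best=190 → l++
[4,11] min(6,20)*7=42 best=190 → l++
[5,11] min(8,20)*6=48 best=190 → l++
[6,11] min(16,20)*5=80 best=190 → l++
[7,11] min(2,20)*4=8 best=190 → l++
[8,11] min(17,20)*3=51 best=190 → l++
[9,11] min(14,20)*2=28 best=190 → l++
[10,11] min(7,20)*1=7 best=190 → l++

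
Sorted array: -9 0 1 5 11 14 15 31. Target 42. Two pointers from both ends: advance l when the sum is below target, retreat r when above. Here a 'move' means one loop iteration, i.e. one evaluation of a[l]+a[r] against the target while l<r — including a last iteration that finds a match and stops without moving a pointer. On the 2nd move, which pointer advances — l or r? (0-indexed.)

l=0 r=7: -9+31=22 <42, l++
l=1 r=7: 0+31=31 <42, l++

l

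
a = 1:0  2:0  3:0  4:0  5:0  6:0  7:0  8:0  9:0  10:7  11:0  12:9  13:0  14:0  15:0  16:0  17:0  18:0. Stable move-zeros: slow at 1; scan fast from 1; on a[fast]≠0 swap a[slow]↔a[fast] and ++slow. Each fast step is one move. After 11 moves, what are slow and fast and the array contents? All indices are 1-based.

(s=1,f=1) a[fast]=0 → fast++
(s=1,f=2) a[fast]=0 → fast++
(s=1,f=3) a[fast]=0 → fast++
(s=1,f=4) a[fast]=0 → fast++
(s=1,f=5) a[fast]=0 → fast++
(s=1,f=6) a[fast]=0 → fast++
(s=1,f=7) a[fast]=0 → fast++
(s=1,f=8) a[fast]=0 → fast++
(s=1,f=9) a[fast]=0 → fast++
(s=1,f=10) a[fast]=7≠0 swap→a[1]=7 → slow++,fast++
(s=2,f=11) a[fast]=0 → fast++

slow=2, fast=12, a=[7, 0, 0, 0, 0, 0, 0, 0, 0, 0, 0, 9, 0, 0, 0, 0, 0, 0]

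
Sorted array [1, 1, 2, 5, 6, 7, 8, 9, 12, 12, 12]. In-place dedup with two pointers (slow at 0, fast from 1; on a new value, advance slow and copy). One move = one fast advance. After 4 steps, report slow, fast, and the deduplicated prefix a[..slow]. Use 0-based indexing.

slow=3, fast=5, prefix=[1, 2, 5, 6]

(s=0,f=1) a[fast]=1=a[slow] dup → fast++
(s=0,f=2) a[fast]=2≠a[slow]=1 write a[1]=2 → slow++,fast++
(s=1,f=3) a[fast]=5≠a[slow]=2 write a[2]=5 → slow++,fast++
(s=2,f=4) a[fast]=6≠a[slow]=5 write a[3]=6 → slow++,fast++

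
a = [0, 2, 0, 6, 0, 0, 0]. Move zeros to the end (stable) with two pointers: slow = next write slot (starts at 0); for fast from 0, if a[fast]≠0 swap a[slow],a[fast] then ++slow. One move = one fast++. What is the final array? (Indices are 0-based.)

[2, 6, 0, 0, 0, 0, 0]

(s=0,f=0) a[fast]=0 → fast++
(s=0,f=1) a[fast]=2≠0 swap→a[0]=2 → slow++,fast++
(s=1,f=2) a[fast]=0 → fast++
(s=1,f=3) a[fast]=6≠0 swap→a[1]=6 → slow++,fast++
(s=2,f=4) a[fast]=0 → fast++
(s=2,f=5) a[fast]=0 → fast++
(s=2,f=6) a[fast]=0 → fast++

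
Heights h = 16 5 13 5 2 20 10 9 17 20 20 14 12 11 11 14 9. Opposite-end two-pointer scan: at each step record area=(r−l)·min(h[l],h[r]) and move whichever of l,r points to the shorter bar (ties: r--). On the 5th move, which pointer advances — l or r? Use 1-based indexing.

[1,17] min(16,9)*16=144 best=144 * → r--
[1,16] min(16,14)*15=210 best=210 * → r--
[1,15] min(16,11)*14=154 best=210 → r--
[1,14] min(16,11)*13=143 best=210 → r--
[1,13] min(16,12)*12=144 best=210 → r--

r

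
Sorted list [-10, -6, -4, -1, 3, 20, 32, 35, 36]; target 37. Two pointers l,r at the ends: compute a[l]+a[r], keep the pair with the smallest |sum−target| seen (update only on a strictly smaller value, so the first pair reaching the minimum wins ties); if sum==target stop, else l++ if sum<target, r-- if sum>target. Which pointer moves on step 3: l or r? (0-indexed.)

l

l=0 r=8: -10+36=26 d=11 *, l++
l=1 r=8: -6+36=30 d=7 *, l++
l=2 r=8: -4+36=32 d=5 *, l++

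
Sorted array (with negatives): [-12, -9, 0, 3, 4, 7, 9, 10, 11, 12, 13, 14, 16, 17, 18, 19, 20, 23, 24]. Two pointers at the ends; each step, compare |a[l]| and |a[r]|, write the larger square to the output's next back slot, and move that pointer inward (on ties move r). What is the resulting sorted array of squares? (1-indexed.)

[0, 9, 16, 49, 81, 81, 100, 121, 144, 144, 169, 196, 256, 289, 324, 361, 400, 529, 576]

l=1 r=19: |-12|<=|24| out[19]=576, r--
l=1 r=18: |-12|<=|23| out[18]=529, r--
l=1 r=17: |-12|<=|20| out[17]=400, r--
l=1 r=16: |-12|<=|19| out[16]=361, r--
l=1 r=15: |-12|<=|18| out[15]=324, r--
l=1 r=14: |-12|<=|17| out[14]=289, r--
l=1 r=13: |-12|<=|16| out[13]=256, r--
l=1 r=12: |-12|<=|14| out[12]=196, r--
l=1 r=11: |-12|<=|13| out[11]=169, r--
l=1 r=10: |-12|<=|12| out[10]=144, r--
l=1 r=9: |-12|>|11| out[9]=144, l++
l=2 r=9: |-9|<=|11| out[8]=121, r--
l=2 r=8: |-9|<=|10| out[7]=100, r--
l=2 r=7: |-9|<=|9| out[6]=81, r--
l=2 r=6: |-9|>|7| out[5]=81, l++
l=3 r=6: |0|<=|7| out[4]=49, r--
l=3 r=5: |0|<=|4| out[3]=16, r--
l=3 r=4: |0|<=|3| out[2]=9, r--
l=3 r=3: |0|<=|0| out[1]=0, r--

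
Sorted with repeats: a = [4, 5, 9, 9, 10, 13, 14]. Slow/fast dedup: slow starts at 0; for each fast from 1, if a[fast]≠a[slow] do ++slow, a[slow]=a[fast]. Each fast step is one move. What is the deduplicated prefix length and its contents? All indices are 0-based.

(s=0,f=1) a[fast]=5≠a[slow]=4 write a[1]=5 → slow++,fast++
(s=1,f=2) a[fast]=9≠a[slow]=5 write a[2]=9 → slow++,fast++
(s=2,f=3) a[fast]=9=a[slow] dup → fast++
(s=2,f=4) a[fast]=10≠a[slow]=9 write a[3]=10 → slow++,fast++
(s=3,f=5) a[fast]=13≠a[slow]=10 write a[4]=13 → slow++,fast++
(s=4,f=6) a[fast]=14≠a[slow]=13 write a[5]=14 → slow++,fast++

length 6; prefix = [4, 5, 9, 10, 13, 14]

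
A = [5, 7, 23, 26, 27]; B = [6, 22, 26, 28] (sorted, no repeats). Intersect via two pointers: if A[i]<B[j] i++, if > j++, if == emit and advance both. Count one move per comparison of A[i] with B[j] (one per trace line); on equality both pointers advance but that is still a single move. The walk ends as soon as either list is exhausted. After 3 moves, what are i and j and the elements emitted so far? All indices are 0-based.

i=0 j=0: 5<6, i++
i=1 j=0: 7>6, j++
i=1 j=1: 7<22, i++

i=2, j=1, emitted=[]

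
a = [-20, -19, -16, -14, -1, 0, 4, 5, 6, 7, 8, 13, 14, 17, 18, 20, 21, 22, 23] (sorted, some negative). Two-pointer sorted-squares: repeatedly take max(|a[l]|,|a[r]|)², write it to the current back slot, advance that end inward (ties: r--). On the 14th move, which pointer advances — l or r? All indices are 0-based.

r

l=0 r=18: |-20|<=|23| out[18]=529, r--
l=0 r=17: |-20|<=|22| out[17]=484, r--
l=0 r=16: |-20|<=|21| out[16]=441, r--
l=0 r=15: |-20|<=|20| out[15]=400, r--
l=0 r=14: |-20|>|18| out[14]=400, l++
l=1 r=14: |-19|>|18| out[13]=361, l++
l=2 r=14: |-16|<=|18| out[12]=324, r--
l=2 r=13: |-16|<=|17| out[11]=289, r--
l=2 r=12: |-16|>|14| out[10]=256, l++
l=3 r=12: |-14|<=|14| out[9]=196, r--
l=3 r=11: |-14|>|13| out[8]=196, l++
l=4 r=11: |-1|<=|13| out[7]=169, r--
l=4 r=10: |-1|<=|8| out[6]=64, r--
l=4 r=9: |-1|<=|7| out[5]=49, r--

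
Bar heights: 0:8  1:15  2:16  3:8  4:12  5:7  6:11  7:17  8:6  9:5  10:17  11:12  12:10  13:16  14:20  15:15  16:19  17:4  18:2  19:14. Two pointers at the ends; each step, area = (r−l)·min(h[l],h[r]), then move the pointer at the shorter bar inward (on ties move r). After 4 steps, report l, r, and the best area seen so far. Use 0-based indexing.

l=1, r=16, best area=252

[0,19] min(8,14)*19=152 best=152 * → l++
[1,19] min(15,14)*18=252 best=252 * → r--
[1,18] min(15,2)*17=34 best=252 → r--
[1,17] min(15,4)*16=64 best=252 → r--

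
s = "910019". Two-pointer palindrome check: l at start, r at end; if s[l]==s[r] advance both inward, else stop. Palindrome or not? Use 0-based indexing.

l=0 r=5: '9'=='9', l++,r--
l=1 r=4: '1'=='1', l++,r--
l=2 r=3: '0'=='0', l++,r--

palindrome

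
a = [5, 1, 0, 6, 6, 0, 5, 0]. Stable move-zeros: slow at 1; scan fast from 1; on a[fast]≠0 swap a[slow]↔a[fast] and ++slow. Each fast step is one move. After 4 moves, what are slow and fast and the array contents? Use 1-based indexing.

slow=4, fast=5, a=[5, 1, 6, 0, 6, 0, 5, 0]

(s=1,f=1) a[fast]=5≠0 swap→a[1]=5 → slow++,fast++
(s=2,f=2) a[fast]=1≠0 swap→a[2]=1 → slow++,fast++
(s=3,f=3) a[fast]=0 → fast++
(s=3,f=4) a[fast]=6≠0 swap→a[3]=6 → slow++,fast++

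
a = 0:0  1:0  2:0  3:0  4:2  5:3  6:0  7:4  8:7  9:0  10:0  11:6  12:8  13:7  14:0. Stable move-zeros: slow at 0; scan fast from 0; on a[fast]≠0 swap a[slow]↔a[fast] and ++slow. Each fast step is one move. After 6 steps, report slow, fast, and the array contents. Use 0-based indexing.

slow=0 fast=0: a[fast]=0, fast++
slow=0 fast=1: a[fast]=0, fast++
slow=0 fast=2: a[fast]=0, fast++
slow=0 fast=3: a[fast]=0, fast++
slow=0 fast=4: a[fast]=2≠0 swap→a[0]=2, slow++,fast++
slow=1 fast=5: a[fast]=3≠0 swap→a[1]=3, slow++,fast++

slow=2, fast=6, a=[2, 3, 0, 0, 0, 0, 0, 4, 7, 0, 0, 6, 8, 7, 0]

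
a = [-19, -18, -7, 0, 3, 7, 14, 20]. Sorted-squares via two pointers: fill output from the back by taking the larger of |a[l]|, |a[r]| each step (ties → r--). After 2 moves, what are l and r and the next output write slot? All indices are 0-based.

l=0 r=7: |-19|<=|20| out[7]=400, r--
l=0 r=6: |-19|>|14| out[6]=361, l++

l=1, r=6, next write slot=5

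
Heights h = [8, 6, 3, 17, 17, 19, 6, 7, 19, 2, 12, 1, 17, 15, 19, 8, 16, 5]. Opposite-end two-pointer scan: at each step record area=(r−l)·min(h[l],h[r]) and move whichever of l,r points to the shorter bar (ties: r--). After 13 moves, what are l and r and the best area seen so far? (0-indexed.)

l=5, r=9, best area=208

[0,17] min(8,5)*17=85 best=85 * → r--
[0,16] min(8,16)*16=128 best=128 * → l++
[1,16] min(6,16)*15=90 best=128 → l++
[2,16] min(3,16)*14=42 best=128 → l++
[3,16] min(17,16)*13=208 best=208 * → r--
[3,15] min(17,8)*12=96 best=208 → r--
[3,14] min(17,19)*11=187 best=208 → l++
[4,14] min(17,19)*10=170 best=208 → l++
[5,14] min(19,19)*9=171 best=208 → r--
[5,13] min(19,15)*8=120 best=208 → r--
[5,12] min(19,17)*7=119 best=208 → r--
[5,11] min(19,1)*6=6 best=208 → r--
[5,10] min(19,12)*5=60 best=208 → r--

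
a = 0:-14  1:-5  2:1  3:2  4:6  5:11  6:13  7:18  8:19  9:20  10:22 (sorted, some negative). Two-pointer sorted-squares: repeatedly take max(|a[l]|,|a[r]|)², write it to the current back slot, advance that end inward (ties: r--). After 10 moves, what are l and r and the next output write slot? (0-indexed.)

[0,10] |-14|<=|22| out[10]=484 → r--
[0,9] |-14|<=|20| out[9]=400 → r--
[0,8] |-14|<=|19| out[8]=361 → r--
[0,7] |-14|<=|18| out[7]=324 → r--
[0,6] |-14|>|13| out[6]=196 → l++
[1,6] |-5|<=|13| out[5]=169 → r--
[1,5] |-5|<=|11| out[4]=121 → r--
[1,4] |-5|<=|6| out[3]=36 → r--
[1,3] |-5|>|2| out[2]=25 → l++
[2,3] |1|<=|2| out[1]=4 → r--

l=2, r=2, next write slot=0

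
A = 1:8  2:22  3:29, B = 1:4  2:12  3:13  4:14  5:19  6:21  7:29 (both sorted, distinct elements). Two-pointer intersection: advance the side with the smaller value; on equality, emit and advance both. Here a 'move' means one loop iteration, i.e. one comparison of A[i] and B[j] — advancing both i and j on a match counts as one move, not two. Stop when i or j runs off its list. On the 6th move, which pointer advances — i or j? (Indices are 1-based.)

j

[i=1,j=1] 8>4 → j++
[i=1,j=2] 8<12 → i++
[i=2,j=2] 22>12 → j++
[i=2,j=3] 22>13 → j++
[i=2,j=4] 22>14 → j++
[i=2,j=5] 22>19 → j++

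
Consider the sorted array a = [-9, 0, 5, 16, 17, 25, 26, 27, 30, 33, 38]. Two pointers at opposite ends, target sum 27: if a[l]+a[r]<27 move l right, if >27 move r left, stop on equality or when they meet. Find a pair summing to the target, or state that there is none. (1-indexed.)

(0, 27)

l=1 r=11: -9+38=29 >27, r--
l=1 r=10: -9+33=24 <27, l++
l=2 r=10: 0+33=33 >27, r--
l=2 r=9: 0+30=30 >27, r--
l=2 r=8: 0+27=27, found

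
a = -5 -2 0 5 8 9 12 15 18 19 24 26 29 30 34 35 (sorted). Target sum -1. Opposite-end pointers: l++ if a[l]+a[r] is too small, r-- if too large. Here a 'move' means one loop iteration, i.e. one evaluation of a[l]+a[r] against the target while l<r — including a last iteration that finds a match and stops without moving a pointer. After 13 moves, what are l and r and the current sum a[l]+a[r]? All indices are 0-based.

l=0, r=2, sum=-5

l=0 r=15: -5+35=30 >-1, r--
l=0 r=14: -5+34=29 >-1, r--
l=0 r=13: -5+30=25 >-1, r--
l=0 r=12: -5+29=24 >-1, r--
l=0 r=11: -5+26=21 >-1, r--
l=0 r=10: -5+24=19 >-1, r--
l=0 r=9: -5+19=14 >-1, r--
l=0 r=8: -5+18=13 >-1, r--
l=0 r=7: -5+15=10 >-1, r--
l=0 r=6: -5+12=7 >-1, r--
l=0 r=5: -5+9=4 >-1, r--
l=0 r=4: -5+8=3 >-1, r--
l=0 r=3: -5+5=0 >-1, r--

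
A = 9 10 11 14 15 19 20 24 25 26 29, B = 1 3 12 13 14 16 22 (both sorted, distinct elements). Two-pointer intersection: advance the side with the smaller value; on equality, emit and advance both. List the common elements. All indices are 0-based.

intersection = [14]

i=0 j=0: 9>1, j++
i=0 j=1: 9>3, j++
i=0 j=2: 9<12, i++
i=1 j=2: 10<12, i++
i=2 j=2: 11<12, i++
i=3 j=2: 14>12, j++
i=3 j=3: 14>13, j++
i=3 j=4: 14==14 emit, i++,j++
i=4 j=5: 15<16, i++
i=5 j=5: 19>16, j++
i=5 j=6: 19<22, i++
i=6 j=6: 20<22, i++
i=7 j=6: 24>22, j++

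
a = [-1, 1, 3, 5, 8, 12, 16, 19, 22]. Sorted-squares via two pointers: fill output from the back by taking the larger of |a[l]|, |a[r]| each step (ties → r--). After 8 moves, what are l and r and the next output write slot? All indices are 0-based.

[0,8] |-1|<=|22| out[8]=484 → r--
[0,7] |-1|<=|19| out[7]=361 → r--
[0,6] |-1|<=|16| out[6]=256 → r--
[0,5] |-1|<=|12| out[5]=144 → r--
[0,4] |-1|<=|8| out[4]=64 → r--
[0,3] |-1|<=|5| out[3]=25 → r--
[0,2] |-1|<=|3| out[2]=9 → r--
[0,1] |-1|<=|1| out[1]=1 → r--

l=0, r=0, next write slot=0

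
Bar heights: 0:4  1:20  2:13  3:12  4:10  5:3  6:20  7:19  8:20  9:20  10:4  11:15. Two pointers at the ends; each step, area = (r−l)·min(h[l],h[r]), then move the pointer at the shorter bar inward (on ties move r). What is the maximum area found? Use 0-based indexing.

l=0 r=11: min(4,15)*11=44 best=44 *, l++
l=1 r=11: min(20,15)*10=150 best=150 *, r--
l=1 r=10: min(20,4)*9=36 best=150, r--
l=1 r=9: min(20,20)*8=160 best=160 *, r--
l=1 r=8: min(20,20)*7=140 best=160, r--
l=1 r=7: min(20,19)*6=114 best=160, r--
l=1 r=6: min(20,20)*5=100 best=160, r--
l=1 r=5: min(20,3)*4=12 best=160, r--
l=1 r=4: min(20,10)*3=30 best=160, r--
l=1 r=3: min(20,12)*2=24 best=160, r--
l=1 r=2: min(20,13)*1=13 best=160, r--

max area = 160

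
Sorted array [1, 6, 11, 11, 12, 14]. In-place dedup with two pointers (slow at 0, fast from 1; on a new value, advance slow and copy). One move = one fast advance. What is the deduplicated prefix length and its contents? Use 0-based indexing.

(s=0,f=1) a[fast]=6≠a[slow]=1 write a[1]=6 → slow++,fast++
(s=1,f=2) a[fast]=11≠a[slow]=6 write a[2]=11 → slow++,fast++
(s=2,f=3) a[fast]=11=a[slow] dup → fast++
(s=2,f=4) a[fast]=12≠a[slow]=11 write a[3]=12 → slow++,fast++
(s=3,f=5) a[fast]=14≠a[slow]=12 write a[4]=14 → slow++,fast++

length 5; prefix = [1, 6, 11, 12, 14]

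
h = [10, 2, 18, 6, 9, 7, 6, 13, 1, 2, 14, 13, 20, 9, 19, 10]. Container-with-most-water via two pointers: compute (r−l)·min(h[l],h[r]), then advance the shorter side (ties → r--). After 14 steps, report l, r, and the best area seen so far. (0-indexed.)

l=0 r=15: min(10,10)*15=150 best=150 *, r--
l=0 r=14: min(10,19)*14=140 best=150, l++
l=1 r=14: min(2,19)*13=26 best=150, l++
l=2 r=14: min(18,19)*12=216 best=216 *, l++
l=3 r=14: min(6,19)*11=66 best=216, l++
l=4 r=14: min(9,19)*10=90 best=216, l++
l=5 r=14: min(7,19)*9=63 best=216, l++
l=6 r=14: min(6,19)*8=48 best=216, l++
l=7 r=14: min(13,19)*7=91 best=216, l++
l=8 r=14: min(1,19)*6=6 best=216, l++
l=9 r=14: min(2,19)*5=10 best=216, l++
l=10 r=14: min(14,19)*4=56 best=216, l++
l=11 r=14: min(13,19)*3=39 best=216, l++
l=12 r=14: min(20,19)*2=38 best=216, r--

l=12, r=13, best area=216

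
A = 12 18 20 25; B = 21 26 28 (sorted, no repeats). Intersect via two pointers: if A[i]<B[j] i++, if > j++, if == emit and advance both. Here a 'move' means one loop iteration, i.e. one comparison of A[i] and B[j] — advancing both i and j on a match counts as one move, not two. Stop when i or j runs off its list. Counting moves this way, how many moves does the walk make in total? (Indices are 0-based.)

[i=0,j=0] 12<21 → i++
[i=1,j=0] 18<21 → i++
[i=2,j=0] 20<21 → i++
[i=3,j=0] 25>21 → j++
[i=3,j=1] 25<26 → i++

5 moves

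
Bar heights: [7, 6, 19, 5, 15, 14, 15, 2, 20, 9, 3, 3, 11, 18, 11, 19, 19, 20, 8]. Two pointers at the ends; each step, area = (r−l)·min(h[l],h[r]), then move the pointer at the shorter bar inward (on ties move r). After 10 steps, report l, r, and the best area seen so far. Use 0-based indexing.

[0,18] min(7,8)*18=126 best=126 * → l++
[1,18] min(6,8)*17=102 best=126 → l++
[2,18] min(19,8)*16=128 best=128 * → r--
[2,17] min(19,20)*15=285 best=285 * → l++
[3,17] min(5,20)*14=70 best=285 → l++
[4,17] min(15,20)*13=195 best=285 → l++
[5,17] min(14,20)*12=168 best=285 → l++
[6,17] min(15,20)*11=165 best=285 → l++
[7,17] min(2,20)*10=20 best=285 → l++
[8,17] min(20,20)*9=180 best=285 → r--

l=8, r=16, best area=285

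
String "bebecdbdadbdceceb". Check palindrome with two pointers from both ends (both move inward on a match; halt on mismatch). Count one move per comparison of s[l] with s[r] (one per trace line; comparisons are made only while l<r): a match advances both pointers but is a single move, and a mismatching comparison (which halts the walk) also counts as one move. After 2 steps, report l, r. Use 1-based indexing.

[1,17] 'b'=='b' → l++,r--
[2,16] 'e'=='e' → l++,r--

l=3, r=15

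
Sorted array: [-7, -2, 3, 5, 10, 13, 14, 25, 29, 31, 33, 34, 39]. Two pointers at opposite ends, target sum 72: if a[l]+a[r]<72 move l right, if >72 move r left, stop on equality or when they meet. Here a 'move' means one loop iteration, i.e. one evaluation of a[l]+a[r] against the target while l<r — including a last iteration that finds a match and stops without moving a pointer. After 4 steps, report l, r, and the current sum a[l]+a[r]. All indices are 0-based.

l=0 r=12: -7+39=32 <72, l++
l=1 r=12: -2+39=37 <72, l++
l=2 r=12: 3+39=42 <72, l++
l=3 r=12: 5+39=44 <72, l++

l=4, r=12, sum=49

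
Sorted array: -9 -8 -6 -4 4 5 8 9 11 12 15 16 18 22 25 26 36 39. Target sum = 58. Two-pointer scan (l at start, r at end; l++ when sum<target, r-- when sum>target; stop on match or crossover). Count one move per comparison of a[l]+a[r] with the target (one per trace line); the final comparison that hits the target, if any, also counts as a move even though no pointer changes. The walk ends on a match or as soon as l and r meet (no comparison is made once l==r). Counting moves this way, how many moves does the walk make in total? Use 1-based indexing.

l=1 r=18: -9+39=30 <58, l++
l=2 r=18: -8+39=31 <58, l++
l=3 r=18: -6+39=33 <58, l++
l=4 r=18: -4+39=35 <58, l++
l=5 r=18: 4+39=43 <58, l++
l=6 r=18: 5+39=44 <58, l++
l=7 r=18: 8+39=47 <58, l++
l=8 r=18: 9+39=48 <58, l++
l=9 r=18: 11+39=50 <58, l++
l=10 r=18: 12+39=51 <58, l++
l=11 r=18: 15+39=54 <58, l++
l=12 r=18: 16+39=55 <58, l++
l=13 r=18: 18+39=57 <58, l++
l=14 r=18: 22+39=61 >58, r--
l=14 r=17: 22+36=58, found

15 moves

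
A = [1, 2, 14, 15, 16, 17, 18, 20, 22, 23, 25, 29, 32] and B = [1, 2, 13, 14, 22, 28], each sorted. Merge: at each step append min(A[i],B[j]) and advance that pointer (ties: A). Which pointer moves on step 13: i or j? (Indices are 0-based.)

[i=0,j=0] A[i]=1<=B[j]=1 take 1 → i++
[i=1,j=0] A[i]=2>B[j]=1 take 1 → j++
[i=1,j=1] A[i]=2<=B[j]=2 take 2 → i++
[i=2,j=1] A[i]=14>B[j]=2 take 2 → j++
[i=2,j=2] A[i]=14>B[j]=13 take 13 → j++
[i=2,j=3] A[i]=14<=B[j]=14 take 14 → i++
[i=3,j=3] A[i]=15>B[j]=14 take 14 → j++
[i=3,j=4] A[i]=15<=B[j]=22 take 15 → i++
[i=4,j=4] A[i]=16<=B[j]=22 take 16 → i++
[i=5,j=4] A[i]=17<=B[j]=22 take 17 → i++
[i=6,j=4] A[i]=18<=B[j]=22 take 18 → i++
[i=7,j=4] A[i]=20<=B[j]=22 take 20 → i++
[i=8,j=4] A[i]=22<=B[j]=22 take 22 → i++

i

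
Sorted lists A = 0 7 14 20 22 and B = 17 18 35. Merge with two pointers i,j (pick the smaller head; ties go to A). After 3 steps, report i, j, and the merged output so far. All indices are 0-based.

i=0 j=0: A[i]=0<=B[j]=17 take 0, i++
i=1 j=0: A[i]=7<=B[j]=17 take 7, i++
i=2 j=0: A[i]=14<=B[j]=17 take 14, i++

i=3, j=0, merged so far=[0, 7, 14]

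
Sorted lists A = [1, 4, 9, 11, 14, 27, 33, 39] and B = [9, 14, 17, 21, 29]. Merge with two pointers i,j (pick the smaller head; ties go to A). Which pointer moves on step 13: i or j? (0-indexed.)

[i=0,j=0] A[i]=1<=B[j]=9 take 1 → i++
[i=1,j=0] A[i]=4<=B[j]=9 take 4 → i++
[i=2,j=0] A[i]=9<=B[j]=9 take 9 → i++
[i=3,j=0] A[i]=11>B[j]=9 take 9 → j++
[i=3,j=1] A[i]=11<=B[j]=14 take 11 → i++
[i=4,j=1] A[i]=14<=B[j]=14 take 14 → i++
[i=5,j=1] A[i]=27>B[j]=14 take 14 → j++
[i=5,j=2] A[i]=27>B[j]=17 take 17 → j++
[i=5,j=3] A[i]=27>B[j]=21 take 21 → j++
[i=5,j=4] A[i]=27<=B[j]=29 take 27 → i++
[i=6,j=4] A[i]=33>B[j]=29 take 29 → j++
[i=6,j=5] B done, take A[i]=33 → i++
[i=7,j=5] B done, take A[i]=39 → i++

i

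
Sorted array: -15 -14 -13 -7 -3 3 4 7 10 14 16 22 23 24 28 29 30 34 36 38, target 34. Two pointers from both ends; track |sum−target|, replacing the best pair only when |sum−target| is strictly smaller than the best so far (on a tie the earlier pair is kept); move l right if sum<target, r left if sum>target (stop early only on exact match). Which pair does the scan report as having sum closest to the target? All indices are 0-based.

l=0 r=19: -15+38=23 d=11 *, l++
l=1 r=19: -14+38=24 d=10 *, l++
l=2 r=19: -13+38=25 d=9 *, l++
l=3 r=19: -7+38=31 d=3 *, l++
l=4 r=19: -3+38=35 d=1 *, r--
l=4 r=18: -3+36=33 d=1, l++
l=5 r=18: 3+36=39 d=5, r--
l=5 r=17: 3+34=37 d=3, r--
l=5 r=16: 3+30=33 d=1, l++
l=6 r=16: 4+30=34 d=0 *, stop

pair (4, 30) with sum 34 (|Δ|=0)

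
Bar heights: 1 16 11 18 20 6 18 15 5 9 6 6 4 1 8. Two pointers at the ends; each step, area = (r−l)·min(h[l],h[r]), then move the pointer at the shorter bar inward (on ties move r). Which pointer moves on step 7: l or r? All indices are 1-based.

l=1 r=15: min(1,8)*14=14 best=14 *, l++
l=2 r=15: min(16,8)*13=104 best=104 *, r--
l=2 r=14: min(16,1)*12=12 best=104, r--
l=2 r=13: min(16,4)*11=44 best=104, r--
l=2 r=12: min(16,6)*10=60 best=104, r--
l=2 r=11: min(16,6)*9=54 best=104, r--
l=2 r=10: min(16,9)*8=72 best=104, r--

r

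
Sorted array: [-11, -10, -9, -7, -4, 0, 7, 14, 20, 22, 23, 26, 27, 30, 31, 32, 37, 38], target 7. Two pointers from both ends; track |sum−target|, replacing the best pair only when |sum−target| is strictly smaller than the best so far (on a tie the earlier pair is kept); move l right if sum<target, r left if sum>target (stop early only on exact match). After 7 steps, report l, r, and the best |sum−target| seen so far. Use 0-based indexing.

[0,17] -11+38=27 d=20 * → r--
[0,16] -11+37=26 d=19 * → r--
[0,15] -11+32=21 d=14 * → r--
[0,14] -11+31=20 d=13 * → r--
[0,13] -11+30=19 d=12 * → r--
[0,12] -11+27=16 d=9 * → r--
[0,11] -11+26=15 d=8 * → r--

l=0, r=10, best |Δ|=8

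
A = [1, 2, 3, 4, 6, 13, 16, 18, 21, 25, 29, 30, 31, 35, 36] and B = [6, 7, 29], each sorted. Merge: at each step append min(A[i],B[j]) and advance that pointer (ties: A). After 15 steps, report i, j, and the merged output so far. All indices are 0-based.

[i=0,j=0] A[i]=1<=B[j]=6 take 1 → i++
[i=1,j=0] A[i]=2<=B[j]=6 take 2 → i++
[i=2,j=0] A[i]=3<=B[j]=6 take 3 → i++
[i=3,j=0] A[i]=4<=B[j]=6 take 4 → i++
[i=4,j=0] A[i]=6<=B[j]=6 take 6 → i++
[i=5,j=0] A[i]=13>B[j]=6 take 6 → j++
[i=5,j=1] A[i]=13>B[j]=7 take 7 → j++
[i=5,j=2] A[i]=13<=B[j]=29 take 13 → i++
[i=6,j=2] A[i]=16<=B[j]=29 take 16 → i++
[i=7,j=2] A[i]=18<=B[j]=29 take 18 → i++
[i=8,j=2] A[i]=21<=B[j]=29 take 21 → i++
[i=9,j=2] A[i]=25<=B[j]=29 take 25 → i++
[i=10,j=2] A[i]=29<=B[j]=29 take 29 → i++
[i=11,j=2] A[i]=30>B[j]=29 take 29 → j++
[i=11,j=3] B done, take A[i]=30 → i++

i=12, j=3, merged so far=[1, 2, 3, 4, 6, 6, 7, 13, 16, 18, 21, 25, 29, 29, 30]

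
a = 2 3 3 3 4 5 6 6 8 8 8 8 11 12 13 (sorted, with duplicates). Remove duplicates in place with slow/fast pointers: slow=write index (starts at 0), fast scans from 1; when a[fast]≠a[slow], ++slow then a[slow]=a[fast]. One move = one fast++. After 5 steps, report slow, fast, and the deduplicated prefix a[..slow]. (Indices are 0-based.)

slow=3, fast=6, prefix=[2, 3, 4, 5]

(s=0,f=1) a[fast]=3≠a[slow]=2 write a[1]=3 → slow++,fast++
(s=1,f=2) a[fast]=3=a[slow] dup → fast++
(s=1,f=3) a[fast]=3=a[slow] dup → fast++
(s=1,f=4) a[fast]=4≠a[slow]=3 write a[2]=4 → slow++,fast++
(s=2,f=5) a[fast]=5≠a[slow]=4 write a[3]=5 → slow++,fast++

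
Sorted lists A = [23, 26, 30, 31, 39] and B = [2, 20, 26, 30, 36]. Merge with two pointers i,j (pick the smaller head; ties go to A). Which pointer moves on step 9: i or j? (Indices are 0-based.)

i=0 j=0: A[i]=23>B[j]=2 take 2, j++
i=0 j=1: A[i]=23>B[j]=20 take 20, j++
i=0 j=2: A[i]=23<=B[j]=26 take 23, i++
i=1 j=2: A[i]=26<=B[j]=26 take 26, i++
i=2 j=2: A[i]=30>B[j]=26 take 26, j++
i=2 j=3: A[i]=30<=B[j]=30 take 30, i++
i=3 j=3: A[i]=31>B[j]=30 take 30, j++
i=3 j=4: A[i]=31<=B[j]=36 take 31, i++
i=4 j=4: A[i]=39>B[j]=36 take 36, j++

j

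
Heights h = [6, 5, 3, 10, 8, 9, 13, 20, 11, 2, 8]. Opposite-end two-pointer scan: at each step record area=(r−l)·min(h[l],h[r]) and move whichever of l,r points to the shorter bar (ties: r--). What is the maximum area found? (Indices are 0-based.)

l=0 r=10: min(6,8)*10=60 best=60 *, l++
l=1 r=10: min(5,8)*9=45 best=60, l++
l=2 r=10: min(3,8)*8=24 best=60, l++
l=3 r=10: min(10,8)*7=56 best=60, r--
l=3 r=9: min(10,2)*6=12 best=60, r--
l=3 r=8: min(10,11)*5=50 best=60, l++
l=4 r=8: min(8,11)*4=32 best=60, l++
l=5 r=8: min(9,11)*3=27 best=60, l++
l=6 r=8: min(13,11)*2=22 best=60, r--
l=6 r=7: min(13,20)*1=13 best=60, l++

max area = 60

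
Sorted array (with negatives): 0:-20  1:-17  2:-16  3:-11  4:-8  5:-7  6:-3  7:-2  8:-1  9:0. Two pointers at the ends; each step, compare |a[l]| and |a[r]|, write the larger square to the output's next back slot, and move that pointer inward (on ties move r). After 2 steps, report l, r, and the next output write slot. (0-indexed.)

l=0 r=9: |-20|>|0| out[9]=400, l++
l=1 r=9: |-17|>|0| out[8]=289, l++

l=2, r=9, next write slot=7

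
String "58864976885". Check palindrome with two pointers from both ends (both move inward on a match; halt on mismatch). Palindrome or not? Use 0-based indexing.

[0,10] '5'=='5' → l++,r--
[1,9] '8'=='8' → l++,r--
[2,8] '8'=='8' → l++,r--
[3,7] '6'=='6' → l++,r--
[4,6] '4'!='7' → stop

not a palindrome (mismatch at 4,6)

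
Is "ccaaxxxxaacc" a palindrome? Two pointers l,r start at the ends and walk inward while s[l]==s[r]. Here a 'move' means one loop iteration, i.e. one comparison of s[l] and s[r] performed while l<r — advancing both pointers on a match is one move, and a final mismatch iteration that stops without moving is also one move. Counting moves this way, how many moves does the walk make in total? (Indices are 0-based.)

6 moves

l=0 r=11: 'c'=='c', l++,r--
l=1 r=10: 'c'=='c', l++,r--
l=2 r=9: 'a'=='a', l++,r--
l=3 r=8: 'a'=='a', l++,r--
l=4 r=7: 'x'=='x', l++,r--
l=5 r=6: 'x'=='x', l++,r--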